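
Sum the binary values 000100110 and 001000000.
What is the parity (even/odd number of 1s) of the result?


000100110 = 38
001000000 = 64
Sum = 102 = 1100110
1s count = 4

even parity (4 ones in 1100110)


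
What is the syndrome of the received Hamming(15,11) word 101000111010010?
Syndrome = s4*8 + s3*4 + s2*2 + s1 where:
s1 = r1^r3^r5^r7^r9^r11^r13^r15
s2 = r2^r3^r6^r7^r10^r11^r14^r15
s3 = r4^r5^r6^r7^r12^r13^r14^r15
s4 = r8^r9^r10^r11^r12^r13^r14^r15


s1=1, s2=0, s3=0, s4=0

Syndrome = 1 (error at position 1)


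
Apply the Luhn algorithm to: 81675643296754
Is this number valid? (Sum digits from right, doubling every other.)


Luhn sum = 64
64 mod 10 = 4

Invalid (Luhn sum mod 10 = 4)


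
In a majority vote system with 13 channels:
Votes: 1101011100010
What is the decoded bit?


Ones: 7 out of 13
Threshold: 7

1 (7/13 voted 1)


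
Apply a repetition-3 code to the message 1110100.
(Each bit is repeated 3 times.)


Each bit -> 3 copies

111111111000111000000


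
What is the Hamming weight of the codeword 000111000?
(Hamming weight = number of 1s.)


Counting 1s in 000111000

3


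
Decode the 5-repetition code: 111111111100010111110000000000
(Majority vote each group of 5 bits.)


Groups: 11111, 11111, 00010, 11111, 00000, 00000
Majority votes: 110100

110100


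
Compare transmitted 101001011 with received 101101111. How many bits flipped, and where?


XOR: 000100100

2 error(s) at position(s): 3, 6


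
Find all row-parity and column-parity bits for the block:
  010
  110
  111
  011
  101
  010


Row parities: 101001
Column parities: 111

Row P: 101001, Col P: 111, Corner: 1


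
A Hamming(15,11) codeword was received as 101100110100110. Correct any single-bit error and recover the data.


Syndrome = 0: no error detected

Data: 10010100110 (no errors)


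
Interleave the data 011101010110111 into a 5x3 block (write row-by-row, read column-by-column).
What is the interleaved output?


Matrix:
  011
  101
  010
  110
  111
Read columns: 010111011111001

010111011111001


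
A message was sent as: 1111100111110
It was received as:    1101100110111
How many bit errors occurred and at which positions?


XOR: 0010000001001

3 error(s) at position(s): 2, 9, 12


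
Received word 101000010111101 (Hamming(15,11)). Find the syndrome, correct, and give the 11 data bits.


Syndrome = 5: error at position 5

Data: 11000111101 (corrected bit 5)


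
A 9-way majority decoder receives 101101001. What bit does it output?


Ones: 5 out of 9
Threshold: 5

1 (5/9 voted 1)


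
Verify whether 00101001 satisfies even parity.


Number of 1s: 3

No, parity error (3 ones)


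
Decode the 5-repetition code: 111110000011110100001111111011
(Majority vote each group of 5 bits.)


Groups: 11111, 00000, 11110, 10000, 11111, 11011
Majority votes: 101011

101011


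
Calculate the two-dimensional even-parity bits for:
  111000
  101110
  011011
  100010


Row parities: 1000
Column parities: 101111

Row P: 1000, Col P: 101111, Corner: 1


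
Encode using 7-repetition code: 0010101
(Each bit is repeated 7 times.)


Each bit -> 7 copies

0000000000000011111110000000111111100000001111111


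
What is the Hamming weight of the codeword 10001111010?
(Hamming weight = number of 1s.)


Counting 1s in 10001111010

6


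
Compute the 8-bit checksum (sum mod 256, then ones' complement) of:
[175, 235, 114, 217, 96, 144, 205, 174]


Sum = 1360 mod 256 = 80
Complement = 175

175


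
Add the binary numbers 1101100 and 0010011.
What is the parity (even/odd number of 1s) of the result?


1101100 = 108
0010011 = 19
Sum = 127 = 1111111
1s count = 7

odd parity (7 ones in 1111111)


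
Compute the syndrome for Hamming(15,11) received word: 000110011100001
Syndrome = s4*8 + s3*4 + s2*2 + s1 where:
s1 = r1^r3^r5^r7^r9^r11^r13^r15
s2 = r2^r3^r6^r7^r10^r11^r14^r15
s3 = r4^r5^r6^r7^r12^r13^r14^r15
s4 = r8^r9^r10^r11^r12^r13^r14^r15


s1=1, s2=0, s3=1, s4=0

Syndrome = 5 (error at position 5)


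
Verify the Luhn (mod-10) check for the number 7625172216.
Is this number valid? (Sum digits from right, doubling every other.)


Luhn sum = 43
43 mod 10 = 3

Invalid (Luhn sum mod 10 = 3)


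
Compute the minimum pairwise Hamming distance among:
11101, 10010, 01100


Comparing all pairs, minimum distance: 2
Can detect 1 errors, correct 0 errors

2


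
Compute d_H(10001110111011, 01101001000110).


XOR: 11100111111101
Count of 1s: 11

11


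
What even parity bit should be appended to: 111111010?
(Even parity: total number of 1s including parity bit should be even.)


Number of 1s in data: 7
Parity bit: 1

1


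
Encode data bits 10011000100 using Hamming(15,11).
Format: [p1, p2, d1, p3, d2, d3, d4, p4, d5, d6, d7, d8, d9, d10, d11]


Parity bits: p1=0, p2=0, p3=0, p4=0

001000101000100


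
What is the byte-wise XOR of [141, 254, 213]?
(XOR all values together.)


XOR chain: 141 ^ 254 ^ 213 = 166

166


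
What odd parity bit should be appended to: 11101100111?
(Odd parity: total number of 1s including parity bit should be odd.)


Number of 1s in data: 8
Parity bit: 1

1


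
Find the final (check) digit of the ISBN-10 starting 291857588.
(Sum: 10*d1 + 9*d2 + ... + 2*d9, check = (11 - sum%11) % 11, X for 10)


Weighted sum: 290
290 mod 11 = 4

Check digit: 7


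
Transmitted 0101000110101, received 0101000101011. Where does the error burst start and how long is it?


XOR: 0000000011110

Burst at position 8, length 4


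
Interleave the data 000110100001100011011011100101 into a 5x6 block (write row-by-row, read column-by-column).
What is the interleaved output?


Matrix:
  000110
  100001
  100011
  011011
  100101
Read columns: 011010001000010100011011001111

011010001000010100011011001111


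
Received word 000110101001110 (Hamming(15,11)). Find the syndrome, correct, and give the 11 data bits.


Syndrome = 0: no error detected

Data: 01011001110 (no errors)


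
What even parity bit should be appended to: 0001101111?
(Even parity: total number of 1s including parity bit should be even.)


Number of 1s in data: 6
Parity bit: 0

0


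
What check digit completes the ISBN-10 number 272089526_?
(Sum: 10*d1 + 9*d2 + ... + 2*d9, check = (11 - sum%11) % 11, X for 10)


Weighted sum: 230
230 mod 11 = 10

Check digit: 1


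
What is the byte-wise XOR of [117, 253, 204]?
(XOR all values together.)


XOR chain: 117 ^ 253 ^ 204 = 68

68


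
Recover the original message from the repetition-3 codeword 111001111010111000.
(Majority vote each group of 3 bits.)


Groups: 111, 001, 111, 010, 111, 000
Majority votes: 101010

101010


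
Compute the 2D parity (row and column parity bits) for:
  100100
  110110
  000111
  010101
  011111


Row parities: 00111
Column parities: 011111

Row P: 00111, Col P: 011111, Corner: 1


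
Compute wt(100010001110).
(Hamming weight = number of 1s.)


Counting 1s in 100010001110

5


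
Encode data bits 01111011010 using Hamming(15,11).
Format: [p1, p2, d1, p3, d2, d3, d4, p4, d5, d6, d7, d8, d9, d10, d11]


Parity bits: p1=0, p2=0, p3=1, p4=0

000111101011010


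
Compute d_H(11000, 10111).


XOR: 01111
Count of 1s: 4

4


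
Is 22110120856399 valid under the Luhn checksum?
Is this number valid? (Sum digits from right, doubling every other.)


Luhn sum = 50
50 mod 10 = 0

Valid (Luhn sum mod 10 = 0)


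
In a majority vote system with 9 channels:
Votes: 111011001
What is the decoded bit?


Ones: 6 out of 9
Threshold: 5

1 (6/9 voted 1)


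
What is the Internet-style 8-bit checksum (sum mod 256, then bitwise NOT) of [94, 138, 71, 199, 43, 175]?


Sum = 720 mod 256 = 208
Complement = 47

47


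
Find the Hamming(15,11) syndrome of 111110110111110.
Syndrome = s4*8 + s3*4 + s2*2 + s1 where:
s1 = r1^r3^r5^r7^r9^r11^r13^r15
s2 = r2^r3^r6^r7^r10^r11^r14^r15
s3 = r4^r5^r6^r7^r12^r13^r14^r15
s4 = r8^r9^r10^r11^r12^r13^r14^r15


s1=0, s2=0, s3=0, s4=0

Syndrome = 0 (no error)


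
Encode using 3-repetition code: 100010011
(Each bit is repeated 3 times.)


Each bit -> 3 copies

111000000000111000000111111


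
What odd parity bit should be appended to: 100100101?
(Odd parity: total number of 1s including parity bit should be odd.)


Number of 1s in data: 4
Parity bit: 1

1


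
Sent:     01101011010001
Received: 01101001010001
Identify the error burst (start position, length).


XOR: 00000010000000

Burst at position 6, length 1


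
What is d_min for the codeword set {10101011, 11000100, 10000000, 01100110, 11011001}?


Comparing all pairs, minimum distance: 2
Can detect 1 errors, correct 0 errors

2


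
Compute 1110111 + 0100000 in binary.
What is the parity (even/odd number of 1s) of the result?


1110111 = 119
0100000 = 32
Sum = 151 = 10010111
1s count = 5

odd parity (5 ones in 10010111)


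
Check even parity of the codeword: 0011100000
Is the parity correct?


Number of 1s: 3

No, parity error (3 ones)


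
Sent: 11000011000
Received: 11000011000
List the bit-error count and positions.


XOR: 00000000000

0 errors (received matches sent)


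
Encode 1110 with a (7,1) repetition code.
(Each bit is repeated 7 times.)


Each bit -> 7 copies

1111111111111111111110000000


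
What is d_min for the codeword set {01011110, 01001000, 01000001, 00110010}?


Comparing all pairs, minimum distance: 2
Can detect 1 errors, correct 0 errors

2


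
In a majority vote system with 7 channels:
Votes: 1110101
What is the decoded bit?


Ones: 5 out of 7
Threshold: 4

1 (5/7 voted 1)


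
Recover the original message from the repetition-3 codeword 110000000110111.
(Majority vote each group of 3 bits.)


Groups: 110, 000, 000, 110, 111
Majority votes: 10011

10011


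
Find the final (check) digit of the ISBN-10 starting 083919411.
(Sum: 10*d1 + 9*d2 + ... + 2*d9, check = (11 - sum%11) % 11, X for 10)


Weighted sum: 231
231 mod 11 = 0

Check digit: 0


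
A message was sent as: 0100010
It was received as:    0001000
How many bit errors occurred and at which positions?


XOR: 0101010

3 error(s) at position(s): 1, 3, 5


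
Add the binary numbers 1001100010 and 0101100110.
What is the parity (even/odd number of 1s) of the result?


1001100010 = 610
0101100110 = 358
Sum = 968 = 1111001000
1s count = 5

odd parity (5 ones in 1111001000)


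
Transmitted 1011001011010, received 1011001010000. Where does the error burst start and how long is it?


XOR: 0000000001010

Burst at position 9, length 3


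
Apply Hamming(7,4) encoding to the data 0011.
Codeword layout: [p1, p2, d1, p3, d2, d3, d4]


Parity bits: p1=1, p2=0, p3=0

1000011


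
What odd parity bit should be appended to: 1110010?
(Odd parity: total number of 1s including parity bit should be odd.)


Number of 1s in data: 4
Parity bit: 1

1


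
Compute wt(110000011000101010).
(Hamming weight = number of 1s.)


Counting 1s in 110000011000101010

7


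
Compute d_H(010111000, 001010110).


XOR: 011101110
Count of 1s: 6

6


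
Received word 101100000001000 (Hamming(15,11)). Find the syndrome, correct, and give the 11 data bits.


Syndrome = 10: error at position 10

Data: 10000101000 (corrected bit 10)


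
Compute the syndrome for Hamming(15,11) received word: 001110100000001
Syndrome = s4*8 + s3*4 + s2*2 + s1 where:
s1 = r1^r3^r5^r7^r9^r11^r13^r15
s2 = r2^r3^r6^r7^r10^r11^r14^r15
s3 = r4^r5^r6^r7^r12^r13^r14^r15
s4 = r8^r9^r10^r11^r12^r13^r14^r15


s1=0, s2=1, s3=0, s4=1

Syndrome = 10 (error at position 10)


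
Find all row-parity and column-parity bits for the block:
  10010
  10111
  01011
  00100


Row parities: 0011
Column parities: 01010

Row P: 0011, Col P: 01010, Corner: 0


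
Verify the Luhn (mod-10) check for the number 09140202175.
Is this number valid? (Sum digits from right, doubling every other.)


Luhn sum = 37
37 mod 10 = 7

Invalid (Luhn sum mod 10 = 7)


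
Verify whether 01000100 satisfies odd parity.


Number of 1s: 2

No, parity error (2 ones)


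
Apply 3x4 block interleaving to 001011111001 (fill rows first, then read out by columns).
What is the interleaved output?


Matrix:
  0010
  1111
  1001
Read columns: 011010110011

011010110011


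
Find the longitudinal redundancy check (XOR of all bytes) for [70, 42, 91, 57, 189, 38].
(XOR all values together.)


XOR chain: 70 ^ 42 ^ 91 ^ 57 ^ 189 ^ 38 = 149

149


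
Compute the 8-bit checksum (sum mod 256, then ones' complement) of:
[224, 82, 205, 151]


Sum = 662 mod 256 = 150
Complement = 105

105


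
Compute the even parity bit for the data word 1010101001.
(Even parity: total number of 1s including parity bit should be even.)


Number of 1s in data: 5
Parity bit: 1

1


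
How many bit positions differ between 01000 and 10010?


XOR: 11010
Count of 1s: 3

3


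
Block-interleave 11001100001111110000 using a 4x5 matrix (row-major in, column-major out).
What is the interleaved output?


Matrix:
  11001
  10000
  11111
  10000
Read columns: 11111010001000101010

11111010001000101010


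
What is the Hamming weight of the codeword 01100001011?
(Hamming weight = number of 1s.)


Counting 1s in 01100001011

5


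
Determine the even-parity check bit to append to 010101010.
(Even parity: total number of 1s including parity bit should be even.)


Number of 1s in data: 4
Parity bit: 0

0


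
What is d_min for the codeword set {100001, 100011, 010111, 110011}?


Comparing all pairs, minimum distance: 1
Can detect 0 errors, correct 0 errors

1


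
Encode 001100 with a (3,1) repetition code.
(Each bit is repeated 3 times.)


Each bit -> 3 copies

000000111111000000


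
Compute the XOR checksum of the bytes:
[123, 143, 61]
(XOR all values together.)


XOR chain: 123 ^ 143 ^ 61 = 201

201


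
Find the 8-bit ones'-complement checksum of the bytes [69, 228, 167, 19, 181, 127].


Sum = 791 mod 256 = 23
Complement = 232

232


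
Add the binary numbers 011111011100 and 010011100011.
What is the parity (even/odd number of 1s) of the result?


011111011100 = 2012
010011100011 = 1251
Sum = 3263 = 110010111111
1s count = 9

odd parity (9 ones in 110010111111)


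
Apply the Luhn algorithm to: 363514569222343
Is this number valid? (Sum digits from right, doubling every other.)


Luhn sum = 60
60 mod 10 = 0

Valid (Luhn sum mod 10 = 0)


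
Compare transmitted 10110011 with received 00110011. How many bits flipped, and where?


XOR: 10000000

1 error(s) at position(s): 0


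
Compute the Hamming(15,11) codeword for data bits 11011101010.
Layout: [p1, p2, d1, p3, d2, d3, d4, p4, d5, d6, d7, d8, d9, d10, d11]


Parity bits: p1=0, p2=0, p3=0, p4=0

001010101101010


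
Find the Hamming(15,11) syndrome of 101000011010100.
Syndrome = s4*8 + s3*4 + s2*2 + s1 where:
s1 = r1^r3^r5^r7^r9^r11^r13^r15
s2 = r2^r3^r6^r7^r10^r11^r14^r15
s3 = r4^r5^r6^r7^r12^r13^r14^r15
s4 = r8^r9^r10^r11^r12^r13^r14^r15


s1=1, s2=0, s3=1, s4=0

Syndrome = 5 (error at position 5)


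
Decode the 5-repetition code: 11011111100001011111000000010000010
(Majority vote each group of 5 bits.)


Groups: 11011, 11110, 00010, 11111, 00000, 00100, 00010
Majority votes: 1101000

1101000


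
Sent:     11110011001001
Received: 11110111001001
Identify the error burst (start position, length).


XOR: 00000100000000

Burst at position 5, length 1


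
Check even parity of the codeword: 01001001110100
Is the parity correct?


Number of 1s: 6

Yes, parity is correct (6 ones)


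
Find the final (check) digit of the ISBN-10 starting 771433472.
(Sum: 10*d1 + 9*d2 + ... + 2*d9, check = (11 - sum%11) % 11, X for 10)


Weighted sum: 243
243 mod 11 = 1

Check digit: X


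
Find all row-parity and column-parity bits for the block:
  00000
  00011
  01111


Row parities: 000
Column parities: 01100

Row P: 000, Col P: 01100, Corner: 0


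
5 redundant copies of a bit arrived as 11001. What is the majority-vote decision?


Ones: 3 out of 5
Threshold: 3

1 (3/5 voted 1)


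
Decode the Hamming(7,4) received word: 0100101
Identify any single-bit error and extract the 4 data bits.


Syndrome = 0: no error detected

Data: 0101 (no errors)


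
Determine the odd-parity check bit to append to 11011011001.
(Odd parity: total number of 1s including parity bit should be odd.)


Number of 1s in data: 7
Parity bit: 0

0


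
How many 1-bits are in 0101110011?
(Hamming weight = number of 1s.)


Counting 1s in 0101110011

6


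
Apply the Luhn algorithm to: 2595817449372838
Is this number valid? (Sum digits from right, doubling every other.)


Luhn sum = 96
96 mod 10 = 6

Invalid (Luhn sum mod 10 = 6)


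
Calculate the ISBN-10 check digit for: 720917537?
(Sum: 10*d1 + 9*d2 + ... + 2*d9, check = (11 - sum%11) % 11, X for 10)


Weighted sum: 235
235 mod 11 = 4

Check digit: 7


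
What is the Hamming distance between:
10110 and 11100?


XOR: 01010
Count of 1s: 2

2


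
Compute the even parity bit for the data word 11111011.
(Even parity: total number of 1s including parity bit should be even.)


Number of 1s in data: 7
Parity bit: 1

1


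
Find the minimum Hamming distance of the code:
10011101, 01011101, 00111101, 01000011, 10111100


Comparing all pairs, minimum distance: 2
Can detect 1 errors, correct 0 errors

2


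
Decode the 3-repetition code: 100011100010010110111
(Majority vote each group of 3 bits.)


Groups: 100, 011, 100, 010, 010, 110, 111
Majority votes: 0100011

0100011


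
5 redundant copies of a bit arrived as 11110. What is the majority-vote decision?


Ones: 4 out of 5
Threshold: 3

1 (4/5 voted 1)


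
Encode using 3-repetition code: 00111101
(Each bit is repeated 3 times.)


Each bit -> 3 copies

000000111111111111000111


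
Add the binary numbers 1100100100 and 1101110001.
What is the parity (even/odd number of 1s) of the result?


1100100100 = 804
1101110001 = 881
Sum = 1685 = 11010010101
1s count = 6

even parity (6 ones in 11010010101)


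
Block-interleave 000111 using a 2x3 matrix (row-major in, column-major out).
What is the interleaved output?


Matrix:
  000
  111
Read columns: 010101

010101


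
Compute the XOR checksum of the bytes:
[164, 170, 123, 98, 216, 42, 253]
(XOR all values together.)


XOR chain: 164 ^ 170 ^ 123 ^ 98 ^ 216 ^ 42 ^ 253 = 24

24


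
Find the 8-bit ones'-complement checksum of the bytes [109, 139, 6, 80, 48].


Sum = 382 mod 256 = 126
Complement = 129

129


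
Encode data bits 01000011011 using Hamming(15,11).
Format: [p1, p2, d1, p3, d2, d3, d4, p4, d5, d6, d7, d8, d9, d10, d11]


Parity bits: p1=1, p2=1, p3=0, p4=0

110010000011011


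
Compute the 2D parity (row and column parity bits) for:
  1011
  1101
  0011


Row parities: 110
Column parities: 0101

Row P: 110, Col P: 0101, Corner: 0


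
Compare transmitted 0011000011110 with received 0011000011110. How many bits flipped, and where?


XOR: 0000000000000

0 errors (received matches sent)


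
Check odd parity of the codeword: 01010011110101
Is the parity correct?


Number of 1s: 8

No, parity error (8 ones)


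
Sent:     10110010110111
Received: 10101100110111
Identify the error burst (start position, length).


XOR: 00011110000000

Burst at position 3, length 4


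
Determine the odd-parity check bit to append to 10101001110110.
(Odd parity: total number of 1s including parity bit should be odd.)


Number of 1s in data: 8
Parity bit: 1

1


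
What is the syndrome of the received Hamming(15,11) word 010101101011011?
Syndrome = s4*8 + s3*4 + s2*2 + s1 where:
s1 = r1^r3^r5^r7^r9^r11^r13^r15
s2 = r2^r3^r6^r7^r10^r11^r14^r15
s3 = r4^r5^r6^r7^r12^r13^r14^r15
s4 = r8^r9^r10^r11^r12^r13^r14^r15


s1=0, s2=0, s3=0, s4=1

Syndrome = 8 (error at position 8)


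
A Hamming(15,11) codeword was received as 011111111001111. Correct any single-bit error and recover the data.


Syndrome = 0: no error detected

Data: 11111001111 (no errors)


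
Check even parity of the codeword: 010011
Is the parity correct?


Number of 1s: 3

No, parity error (3 ones)


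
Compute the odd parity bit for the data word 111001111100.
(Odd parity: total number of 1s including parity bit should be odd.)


Number of 1s in data: 8
Parity bit: 1

1


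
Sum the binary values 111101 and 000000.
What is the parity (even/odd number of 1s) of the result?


111101 = 61
000000 = 0
Sum = 61 = 111101
1s count = 5

odd parity (5 ones in 111101)


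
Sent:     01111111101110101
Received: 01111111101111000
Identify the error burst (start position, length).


XOR: 00000000000001101

Burst at position 13, length 4


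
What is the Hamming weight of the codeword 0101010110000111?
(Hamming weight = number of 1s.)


Counting 1s in 0101010110000111

8


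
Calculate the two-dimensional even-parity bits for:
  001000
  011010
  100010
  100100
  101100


Row parities: 11001
Column parities: 111000

Row P: 11001, Col P: 111000, Corner: 1


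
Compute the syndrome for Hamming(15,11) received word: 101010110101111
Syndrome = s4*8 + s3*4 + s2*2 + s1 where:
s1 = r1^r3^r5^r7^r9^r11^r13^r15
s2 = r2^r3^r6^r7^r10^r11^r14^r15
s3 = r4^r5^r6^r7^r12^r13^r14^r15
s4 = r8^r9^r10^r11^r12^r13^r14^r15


s1=0, s2=1, s3=0, s4=0

Syndrome = 2 (error at position 2)


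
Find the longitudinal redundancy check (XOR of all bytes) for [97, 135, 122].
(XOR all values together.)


XOR chain: 97 ^ 135 ^ 122 = 156

156


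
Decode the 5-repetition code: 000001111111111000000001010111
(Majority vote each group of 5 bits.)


Groups: 00000, 11111, 11111, 00000, 00010, 10111
Majority votes: 011001

011001


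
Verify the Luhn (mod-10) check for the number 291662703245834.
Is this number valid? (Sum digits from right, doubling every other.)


Luhn sum = 62
62 mod 10 = 2

Invalid (Luhn sum mod 10 = 2)


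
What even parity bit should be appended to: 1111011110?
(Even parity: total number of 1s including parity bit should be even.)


Number of 1s in data: 8
Parity bit: 0

0


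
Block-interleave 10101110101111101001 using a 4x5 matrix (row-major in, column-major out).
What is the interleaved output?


Matrix:
  10101
  11010
  11111
  01001
Read columns: 11100111101001101011

11100111101001101011


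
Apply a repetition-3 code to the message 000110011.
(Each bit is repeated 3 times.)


Each bit -> 3 copies

000000000111111000000111111


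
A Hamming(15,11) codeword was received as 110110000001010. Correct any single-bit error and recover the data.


Syndrome = 0: no error detected

Data: 01000001010 (no errors)


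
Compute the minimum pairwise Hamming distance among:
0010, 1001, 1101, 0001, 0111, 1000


Comparing all pairs, minimum distance: 1
Can detect 0 errors, correct 0 errors

1


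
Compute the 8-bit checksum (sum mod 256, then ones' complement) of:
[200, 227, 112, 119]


Sum = 658 mod 256 = 146
Complement = 109

109


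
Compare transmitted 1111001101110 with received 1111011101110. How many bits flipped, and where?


XOR: 0000010000000

1 error(s) at position(s): 5


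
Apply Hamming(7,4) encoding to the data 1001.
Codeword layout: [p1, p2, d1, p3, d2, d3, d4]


Parity bits: p1=0, p2=0, p3=1

0011001


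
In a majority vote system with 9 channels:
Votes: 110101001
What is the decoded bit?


Ones: 5 out of 9
Threshold: 5

1 (5/9 voted 1)


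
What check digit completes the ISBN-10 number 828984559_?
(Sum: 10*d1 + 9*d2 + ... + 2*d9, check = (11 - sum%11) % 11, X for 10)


Weighted sum: 346
346 mod 11 = 5

Check digit: 6


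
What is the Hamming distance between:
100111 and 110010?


XOR: 010101
Count of 1s: 3

3


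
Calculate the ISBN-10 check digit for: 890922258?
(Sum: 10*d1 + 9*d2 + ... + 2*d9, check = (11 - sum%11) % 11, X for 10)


Weighted sum: 285
285 mod 11 = 10

Check digit: 1


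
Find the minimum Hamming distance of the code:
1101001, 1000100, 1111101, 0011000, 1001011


Comparing all pairs, minimum distance: 2
Can detect 1 errors, correct 0 errors

2


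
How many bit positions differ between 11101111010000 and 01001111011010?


XOR: 10100000001010
Count of 1s: 4

4


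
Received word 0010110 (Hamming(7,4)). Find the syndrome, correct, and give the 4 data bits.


Syndrome = 0: no error detected

Data: 1110 (no errors)


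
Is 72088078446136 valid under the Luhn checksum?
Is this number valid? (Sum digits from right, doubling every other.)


Luhn sum = 63
63 mod 10 = 3

Invalid (Luhn sum mod 10 = 3)


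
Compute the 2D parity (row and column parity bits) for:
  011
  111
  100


Row parities: 011
Column parities: 000

Row P: 011, Col P: 000, Corner: 0


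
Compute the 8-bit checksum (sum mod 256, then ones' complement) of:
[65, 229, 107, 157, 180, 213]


Sum = 951 mod 256 = 183
Complement = 72

72


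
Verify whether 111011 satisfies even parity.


Number of 1s: 5

No, parity error (5 ones)


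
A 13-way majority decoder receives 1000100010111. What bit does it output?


Ones: 6 out of 13
Threshold: 7

0 (6/13 voted 1)


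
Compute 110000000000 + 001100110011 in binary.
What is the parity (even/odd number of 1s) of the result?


110000000000 = 3072
001100110011 = 819
Sum = 3891 = 111100110011
1s count = 8

even parity (8 ones in 111100110011)


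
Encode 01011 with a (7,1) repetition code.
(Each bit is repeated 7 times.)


Each bit -> 7 copies

00000001111111000000011111111111111


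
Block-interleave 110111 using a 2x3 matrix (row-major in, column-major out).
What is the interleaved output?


Matrix:
  110
  111
Read columns: 111101

111101


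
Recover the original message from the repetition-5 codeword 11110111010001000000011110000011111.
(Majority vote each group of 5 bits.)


Groups: 11110, 11101, 00010, 00000, 01111, 00000, 11111
Majority votes: 1100101

1100101


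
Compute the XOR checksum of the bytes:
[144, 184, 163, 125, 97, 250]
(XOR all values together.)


XOR chain: 144 ^ 184 ^ 163 ^ 125 ^ 97 ^ 250 = 109

109


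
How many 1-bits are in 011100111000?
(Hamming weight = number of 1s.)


Counting 1s in 011100111000

6


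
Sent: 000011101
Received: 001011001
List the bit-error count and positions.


XOR: 001000100

2 error(s) at position(s): 2, 6


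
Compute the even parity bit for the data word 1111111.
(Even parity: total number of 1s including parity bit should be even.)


Number of 1s in data: 7
Parity bit: 1

1


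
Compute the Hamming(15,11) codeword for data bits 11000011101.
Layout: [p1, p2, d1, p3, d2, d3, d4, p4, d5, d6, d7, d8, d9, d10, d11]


Parity bits: p1=1, p2=1, p3=0, p4=0

111010000011101


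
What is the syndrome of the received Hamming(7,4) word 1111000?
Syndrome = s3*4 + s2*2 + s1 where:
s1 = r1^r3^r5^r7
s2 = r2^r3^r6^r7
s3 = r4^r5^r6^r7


s1=0, s2=0, s3=1

Syndrome = 4 (error at position 4)


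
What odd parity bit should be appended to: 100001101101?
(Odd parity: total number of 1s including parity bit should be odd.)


Number of 1s in data: 6
Parity bit: 1

1


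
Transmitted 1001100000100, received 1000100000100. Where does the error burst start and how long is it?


XOR: 0001000000000

Burst at position 3, length 1


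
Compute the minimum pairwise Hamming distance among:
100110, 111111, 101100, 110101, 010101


Comparing all pairs, minimum distance: 1
Can detect 0 errors, correct 0 errors

1


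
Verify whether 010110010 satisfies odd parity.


Number of 1s: 4

No, parity error (4 ones)


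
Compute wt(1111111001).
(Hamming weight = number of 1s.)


Counting 1s in 1111111001

8


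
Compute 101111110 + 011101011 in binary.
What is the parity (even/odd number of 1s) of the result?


101111110 = 382
011101011 = 235
Sum = 617 = 1001101001
1s count = 5

odd parity (5 ones in 1001101001)


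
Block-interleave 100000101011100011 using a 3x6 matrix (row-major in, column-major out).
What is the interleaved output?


Matrix:
  100000
  101011
  100011
Read columns: 111000010000011011

111000010000011011


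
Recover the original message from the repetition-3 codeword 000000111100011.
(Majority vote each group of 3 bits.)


Groups: 000, 000, 111, 100, 011
Majority votes: 00101

00101


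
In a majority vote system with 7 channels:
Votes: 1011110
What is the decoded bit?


Ones: 5 out of 7
Threshold: 4

1 (5/7 voted 1)


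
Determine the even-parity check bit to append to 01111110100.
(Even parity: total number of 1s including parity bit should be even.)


Number of 1s in data: 7
Parity bit: 1

1


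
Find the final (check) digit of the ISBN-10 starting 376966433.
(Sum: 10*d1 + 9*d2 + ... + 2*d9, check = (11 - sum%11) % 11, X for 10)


Weighted sum: 301
301 mod 11 = 4

Check digit: 7


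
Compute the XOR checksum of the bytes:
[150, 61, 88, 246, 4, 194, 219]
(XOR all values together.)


XOR chain: 150 ^ 61 ^ 88 ^ 246 ^ 4 ^ 194 ^ 219 = 24

24


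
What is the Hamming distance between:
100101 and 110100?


XOR: 010001
Count of 1s: 2

2


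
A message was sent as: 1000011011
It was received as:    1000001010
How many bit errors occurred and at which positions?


XOR: 0000010001

2 error(s) at position(s): 5, 9


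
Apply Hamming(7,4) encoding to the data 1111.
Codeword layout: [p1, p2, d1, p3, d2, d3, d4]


Parity bits: p1=1, p2=1, p3=1

1111111


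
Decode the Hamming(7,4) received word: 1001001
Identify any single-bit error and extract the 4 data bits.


Syndrome = 2: error at position 2

Data: 0001 (corrected bit 2)


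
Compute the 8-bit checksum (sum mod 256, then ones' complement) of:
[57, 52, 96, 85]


Sum = 290 mod 256 = 34
Complement = 221

221


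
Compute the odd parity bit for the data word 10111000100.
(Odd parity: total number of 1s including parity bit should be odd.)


Number of 1s in data: 5
Parity bit: 0

0


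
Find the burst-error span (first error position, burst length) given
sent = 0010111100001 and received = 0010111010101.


XOR: 0000000110100

Burst at position 7, length 4


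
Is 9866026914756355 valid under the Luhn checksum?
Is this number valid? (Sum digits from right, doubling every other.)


Luhn sum = 68
68 mod 10 = 8

Invalid (Luhn sum mod 10 = 8)


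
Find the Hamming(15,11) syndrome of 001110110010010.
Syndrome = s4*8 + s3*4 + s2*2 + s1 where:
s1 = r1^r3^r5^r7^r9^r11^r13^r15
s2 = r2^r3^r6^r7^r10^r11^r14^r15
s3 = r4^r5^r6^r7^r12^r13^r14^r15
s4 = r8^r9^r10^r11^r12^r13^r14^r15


s1=0, s2=0, s3=0, s4=1

Syndrome = 8 (error at position 8)


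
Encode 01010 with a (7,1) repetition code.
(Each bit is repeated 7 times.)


Each bit -> 7 copies

00000001111111000000011111110000000


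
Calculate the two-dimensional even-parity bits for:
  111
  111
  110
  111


Row parities: 1101
Column parities: 001

Row P: 1101, Col P: 001, Corner: 1


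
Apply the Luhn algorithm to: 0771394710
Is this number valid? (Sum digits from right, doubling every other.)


Luhn sum = 45
45 mod 10 = 5

Invalid (Luhn sum mod 10 = 5)


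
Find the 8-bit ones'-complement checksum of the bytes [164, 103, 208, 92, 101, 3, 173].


Sum = 844 mod 256 = 76
Complement = 179

179


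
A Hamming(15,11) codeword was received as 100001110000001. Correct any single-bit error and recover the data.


Syndrome = 7: error at position 7

Data: 00100000001 (corrected bit 7)


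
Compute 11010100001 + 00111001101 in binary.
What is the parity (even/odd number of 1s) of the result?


11010100001 = 1697
00111001101 = 461
Sum = 2158 = 100001101110
1s count = 6

even parity (6 ones in 100001101110)


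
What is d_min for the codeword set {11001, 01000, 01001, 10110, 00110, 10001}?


Comparing all pairs, minimum distance: 1
Can detect 0 errors, correct 0 errors

1


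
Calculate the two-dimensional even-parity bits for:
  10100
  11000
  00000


Row parities: 000
Column parities: 01100

Row P: 000, Col P: 01100, Corner: 0


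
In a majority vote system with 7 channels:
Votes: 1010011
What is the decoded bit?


Ones: 4 out of 7
Threshold: 4

1 (4/7 voted 1)


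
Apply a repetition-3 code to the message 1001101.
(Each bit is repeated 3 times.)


Each bit -> 3 copies

111000000111111000111


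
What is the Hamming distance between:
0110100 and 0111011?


XOR: 0001111
Count of 1s: 4

4


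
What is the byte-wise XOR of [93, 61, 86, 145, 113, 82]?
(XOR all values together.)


XOR chain: 93 ^ 61 ^ 86 ^ 145 ^ 113 ^ 82 = 132

132


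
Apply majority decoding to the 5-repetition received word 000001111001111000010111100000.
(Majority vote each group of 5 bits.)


Groups: 00000, 11110, 01111, 00001, 01111, 00000
Majority votes: 011010

011010


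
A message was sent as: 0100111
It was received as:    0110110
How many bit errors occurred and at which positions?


XOR: 0010001

2 error(s) at position(s): 2, 6


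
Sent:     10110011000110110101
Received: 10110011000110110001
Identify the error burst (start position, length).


XOR: 00000000000000000100

Burst at position 17, length 1


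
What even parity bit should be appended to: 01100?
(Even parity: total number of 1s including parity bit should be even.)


Number of 1s in data: 2
Parity bit: 0

0


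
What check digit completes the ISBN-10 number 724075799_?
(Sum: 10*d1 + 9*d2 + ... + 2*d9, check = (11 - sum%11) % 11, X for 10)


Weighted sum: 260
260 mod 11 = 7

Check digit: 4


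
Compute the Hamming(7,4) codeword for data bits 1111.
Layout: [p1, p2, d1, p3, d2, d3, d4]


Parity bits: p1=1, p2=1, p3=1

1111111


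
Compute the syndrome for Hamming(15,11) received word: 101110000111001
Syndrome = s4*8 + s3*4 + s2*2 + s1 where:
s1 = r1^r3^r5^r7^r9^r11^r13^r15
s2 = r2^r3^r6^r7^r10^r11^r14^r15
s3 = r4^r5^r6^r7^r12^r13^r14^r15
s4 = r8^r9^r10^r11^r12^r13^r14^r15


s1=1, s2=0, s3=0, s4=0

Syndrome = 1 (error at position 1)


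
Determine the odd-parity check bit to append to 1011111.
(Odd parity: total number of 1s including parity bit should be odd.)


Number of 1s in data: 6
Parity bit: 1

1


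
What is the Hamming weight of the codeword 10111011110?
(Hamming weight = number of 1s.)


Counting 1s in 10111011110

8


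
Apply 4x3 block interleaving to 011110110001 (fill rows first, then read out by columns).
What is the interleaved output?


Matrix:
  011
  110
  110
  001
Read columns: 011011101001

011011101001


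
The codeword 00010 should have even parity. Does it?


Number of 1s: 1

No, parity error (1 ones)


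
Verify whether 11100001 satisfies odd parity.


Number of 1s: 4

No, parity error (4 ones)


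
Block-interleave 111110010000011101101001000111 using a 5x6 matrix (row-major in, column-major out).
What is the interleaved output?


Matrix:
  111110
  010000
  011101
  101001
  000111
Read columns: 100101110010110101011000100111

100101110010110101011000100111


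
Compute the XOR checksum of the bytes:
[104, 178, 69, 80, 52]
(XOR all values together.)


XOR chain: 104 ^ 178 ^ 69 ^ 80 ^ 52 = 251

251


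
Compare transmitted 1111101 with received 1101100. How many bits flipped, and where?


XOR: 0010001

2 error(s) at position(s): 2, 6


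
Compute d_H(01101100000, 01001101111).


XOR: 00100001111
Count of 1s: 5

5


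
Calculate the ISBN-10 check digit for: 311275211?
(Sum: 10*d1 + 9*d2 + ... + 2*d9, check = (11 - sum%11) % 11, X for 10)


Weighted sum: 141
141 mod 11 = 9

Check digit: 2


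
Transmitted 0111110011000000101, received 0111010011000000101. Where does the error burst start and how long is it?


XOR: 0000100000000000000

Burst at position 4, length 1


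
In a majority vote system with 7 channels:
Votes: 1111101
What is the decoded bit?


Ones: 6 out of 7
Threshold: 4

1 (6/7 voted 1)


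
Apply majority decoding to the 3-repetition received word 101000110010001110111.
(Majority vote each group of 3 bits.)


Groups: 101, 000, 110, 010, 001, 110, 111
Majority votes: 1010011

1010011


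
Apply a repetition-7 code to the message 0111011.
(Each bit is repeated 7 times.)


Each bit -> 7 copies

0000000111111111111111111111000000011111111111111


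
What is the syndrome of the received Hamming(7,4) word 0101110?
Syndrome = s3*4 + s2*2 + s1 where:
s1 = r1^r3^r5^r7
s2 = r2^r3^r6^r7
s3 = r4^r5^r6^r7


s1=1, s2=0, s3=1

Syndrome = 5 (error at position 5)


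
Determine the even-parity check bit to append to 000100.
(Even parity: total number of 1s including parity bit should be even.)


Number of 1s in data: 1
Parity bit: 1

1


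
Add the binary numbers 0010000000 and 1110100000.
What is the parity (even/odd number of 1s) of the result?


0010000000 = 128
1110100000 = 928
Sum = 1056 = 10000100000
1s count = 2

even parity (2 ones in 10000100000)


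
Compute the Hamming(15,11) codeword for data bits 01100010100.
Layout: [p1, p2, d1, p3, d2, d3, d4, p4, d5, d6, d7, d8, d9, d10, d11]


Parity bits: p1=1, p2=0, p3=1, p4=0

100111000010100


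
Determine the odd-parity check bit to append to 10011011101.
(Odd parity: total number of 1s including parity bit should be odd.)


Number of 1s in data: 7
Parity bit: 0

0


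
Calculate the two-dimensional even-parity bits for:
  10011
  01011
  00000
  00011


Row parities: 1100
Column parities: 11011

Row P: 1100, Col P: 11011, Corner: 0


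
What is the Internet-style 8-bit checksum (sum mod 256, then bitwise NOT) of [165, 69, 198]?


Sum = 432 mod 256 = 176
Complement = 79

79


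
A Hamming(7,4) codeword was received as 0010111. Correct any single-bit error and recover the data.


Syndrome = 7: error at position 7

Data: 1110 (corrected bit 7)


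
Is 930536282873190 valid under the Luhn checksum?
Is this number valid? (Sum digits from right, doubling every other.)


Luhn sum = 63
63 mod 10 = 3

Invalid (Luhn sum mod 10 = 3)


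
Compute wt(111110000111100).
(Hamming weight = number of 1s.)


Counting 1s in 111110000111100

9


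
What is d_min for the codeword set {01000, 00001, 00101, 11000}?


Comparing all pairs, minimum distance: 1
Can detect 0 errors, correct 0 errors

1


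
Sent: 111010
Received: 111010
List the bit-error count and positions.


XOR: 000000

0 errors (received matches sent)


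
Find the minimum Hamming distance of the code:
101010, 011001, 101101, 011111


Comparing all pairs, minimum distance: 2
Can detect 1 errors, correct 0 errors

2


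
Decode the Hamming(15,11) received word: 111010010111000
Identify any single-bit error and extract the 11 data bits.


Syndrome = 0: no error detected

Data: 11000111000 (no errors)


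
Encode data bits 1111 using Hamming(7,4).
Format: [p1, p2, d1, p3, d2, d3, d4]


Parity bits: p1=1, p2=1, p3=1

1111111


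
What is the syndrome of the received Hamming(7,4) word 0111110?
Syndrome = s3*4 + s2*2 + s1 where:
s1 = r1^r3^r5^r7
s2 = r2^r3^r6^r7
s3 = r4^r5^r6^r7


s1=0, s2=1, s3=1

Syndrome = 6 (error at position 6)


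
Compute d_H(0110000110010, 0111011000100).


XOR: 0001011110110
Count of 1s: 7

7


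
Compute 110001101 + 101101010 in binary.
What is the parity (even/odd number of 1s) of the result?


110001101 = 397
101101010 = 362
Sum = 759 = 1011110111
1s count = 8

even parity (8 ones in 1011110111)
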